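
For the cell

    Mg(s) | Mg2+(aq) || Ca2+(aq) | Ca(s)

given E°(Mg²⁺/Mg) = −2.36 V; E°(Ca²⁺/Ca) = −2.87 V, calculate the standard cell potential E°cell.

−0.51 V

By convention the left-hand electrode in cell notation is the anode (oxidation) and the right-hand electrode is the cathode (reduction).
E°cell = E°(right) − E°(left) = −2.87 − (−2.36) = −0.51 V.
The negative sign shows that, as written, the cell would require an external voltage to drive the reaction.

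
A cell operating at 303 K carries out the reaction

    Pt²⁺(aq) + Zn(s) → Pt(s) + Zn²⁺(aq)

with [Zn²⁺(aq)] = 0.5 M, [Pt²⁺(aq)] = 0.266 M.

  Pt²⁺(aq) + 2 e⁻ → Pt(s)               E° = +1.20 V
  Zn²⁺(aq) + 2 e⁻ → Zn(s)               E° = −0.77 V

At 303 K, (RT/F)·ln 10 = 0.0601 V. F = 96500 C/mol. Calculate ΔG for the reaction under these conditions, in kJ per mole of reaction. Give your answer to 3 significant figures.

With Pt²⁺/Pt reduced at the cathode, E°cell = +1.20 − (−0.77) = +1.97 V and n = 2.
Q = [Zn²⁺(aq)] / [Pt²⁺(aq)] = 1.88, so log Q = 0.274 and E = +1.97 − (0.0601/2)(0.274) = +1.9618 V.
Finally ΔG = −nFE = −(2)(96500 C/mol)(+1.9618 V) = −379 kJ/mol.

−379 kJ/mol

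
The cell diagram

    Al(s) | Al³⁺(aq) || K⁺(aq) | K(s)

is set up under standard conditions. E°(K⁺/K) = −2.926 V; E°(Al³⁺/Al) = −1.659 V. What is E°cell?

−1.267 V

By convention the left-hand electrode in cell notation is the anode (oxidation) and the right-hand electrode is the cathode (reduction).
E°cell = E°(right) − E°(left) = −2.926 − (−1.659) = −1.267 V.
The negative sign shows that, as written, the cell would require an external voltage to drive the reaction.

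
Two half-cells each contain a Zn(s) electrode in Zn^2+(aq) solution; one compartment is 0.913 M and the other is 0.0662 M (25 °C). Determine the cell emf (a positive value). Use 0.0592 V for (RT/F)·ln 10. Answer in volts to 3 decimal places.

For a concentration cell E°cell = 0, since both electrodes use the same couple.
The compartment with the higher Zn^2+(aq) concentration (0.913 M) acts as the cathode; ions are reduced there and produced at the dilute (0.0662 M) anode.
With n = 2, Ecell = −(0.0592/2)·log([dilute]/[conc]) = −(0.0592/2)·log(0.0662/0.913) = +0.034 V.

0.034 V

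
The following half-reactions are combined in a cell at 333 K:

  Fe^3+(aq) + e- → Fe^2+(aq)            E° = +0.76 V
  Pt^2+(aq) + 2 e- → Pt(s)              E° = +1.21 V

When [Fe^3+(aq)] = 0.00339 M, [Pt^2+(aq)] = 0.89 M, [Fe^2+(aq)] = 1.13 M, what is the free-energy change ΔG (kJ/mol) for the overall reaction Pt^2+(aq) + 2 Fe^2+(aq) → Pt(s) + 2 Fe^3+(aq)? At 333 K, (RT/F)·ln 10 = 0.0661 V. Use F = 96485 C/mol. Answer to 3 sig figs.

E°cell = +1.21 − (+0.76) = +0.45 V; the balanced reaction transfers n = 2 electrons.
Q = [Fe^3+(aq)]^2 / ([Pt^2+(aq)]·[Fe^2+(aq)]^2) = 1.01×10^−5, so log Q = −4.995 and E = +0.45 − (0.0661/2)(−4.995) = +0.6151 V.
ΔG = −nFE = −(2)(96485)(+0.6151) J/mol = −119 kJ/mol.

−119 kJ/mol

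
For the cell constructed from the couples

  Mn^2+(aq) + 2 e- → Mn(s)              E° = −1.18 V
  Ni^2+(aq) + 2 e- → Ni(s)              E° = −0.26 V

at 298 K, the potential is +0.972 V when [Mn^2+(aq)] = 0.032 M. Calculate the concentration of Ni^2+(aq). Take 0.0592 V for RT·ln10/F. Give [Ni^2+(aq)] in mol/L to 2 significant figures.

1.8 M

With Ni²⁺/Ni at the cathode and Mn²⁺/Mn at the anode, E°cell = −0.26 − (−1.18) = +0.92 V (n = 2).
From the Nernst equation, log Q = n(E° − E)/0.0592 = 2·(+0.92 − (+0.972))/0.0592 = −1.757.
Balancing electrons gives Ni^2+(aq) + Mn(s) → Ni(s) + Mn^2+(aq); thus Q = [Mn^2+(aq)] / [Ni^2+(aq)].
Solving for the unknown gives log [Ni^2+(aq)] = 0.262, so [Ni^2+(aq)] ≈ 1.8 M.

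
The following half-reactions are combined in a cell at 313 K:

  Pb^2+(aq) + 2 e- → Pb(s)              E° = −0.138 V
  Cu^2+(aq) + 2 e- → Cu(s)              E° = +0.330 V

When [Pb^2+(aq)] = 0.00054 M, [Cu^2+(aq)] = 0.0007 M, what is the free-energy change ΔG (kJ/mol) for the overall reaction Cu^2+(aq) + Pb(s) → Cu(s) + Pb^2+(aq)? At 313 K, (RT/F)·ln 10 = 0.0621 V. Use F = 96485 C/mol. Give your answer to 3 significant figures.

−91.0 kJ/mol

The standard cell potential is +0.330 − (−0.138) = +0.468 V, with n = 2 electrons in the balanced equation.
Here Q = [Pb^2+(aq)] / [Cu^2+(aq)] = 0.771 (log Q = −0.113), giving E = +0.468 − (0.0621/2)·(−0.113) = +0.4715 V.
ΔG = −nFE = −(2)(96485)(+0.4715) J/mol = −91.0 kJ/mol.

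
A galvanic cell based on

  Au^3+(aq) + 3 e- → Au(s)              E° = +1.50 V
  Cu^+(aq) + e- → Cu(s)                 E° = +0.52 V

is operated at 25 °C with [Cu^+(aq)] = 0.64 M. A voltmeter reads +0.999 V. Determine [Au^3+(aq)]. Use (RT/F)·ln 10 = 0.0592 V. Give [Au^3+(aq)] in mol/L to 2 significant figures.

With Au³⁺/Au at the cathode and Cu⁺/Cu at the anode, E°cell = +1.50 − (+0.52) = +0.98 V (n = 3).
Since E = E° − (0.0592/n)·log Q, log Q = n(E° − E)/0.0592 = −0.963.
For Au^3+(aq) + 3 Cu(s) → Au(s) + 3 Cu^+(aq), the reaction quotient is Q = [Cu^+(aq)]^3 / [Au^3+(aq)].
Isolating [Au^3+(aq)] in Q = 10^{−0.963} yields log [Au^3+(aq)] = 0.382, i.e. 2.4 M.

2.4 M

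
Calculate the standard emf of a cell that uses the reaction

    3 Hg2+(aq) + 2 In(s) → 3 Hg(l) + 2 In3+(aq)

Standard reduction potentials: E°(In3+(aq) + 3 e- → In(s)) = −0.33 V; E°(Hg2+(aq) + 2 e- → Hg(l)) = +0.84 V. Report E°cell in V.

+1.17 V

Hg2+(aq) gains electrons, so the Hg²⁺/Hg couple is the cathode; the In³⁺/In couple is the anode.
E°cell = E°(cathode) − E°(anode) = +0.84 − (−0.33) = +1.17 V.
The positive value indicates the reaction is spontaneous as written.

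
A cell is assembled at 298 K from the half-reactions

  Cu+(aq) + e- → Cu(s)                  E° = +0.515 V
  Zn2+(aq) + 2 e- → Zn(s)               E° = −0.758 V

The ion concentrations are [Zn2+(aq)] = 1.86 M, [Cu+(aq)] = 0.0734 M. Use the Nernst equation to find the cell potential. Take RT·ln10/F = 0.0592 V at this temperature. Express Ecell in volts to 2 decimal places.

+1.20 V

Cu⁺/Cu is reduced (cathode, E° = +0.515 V) and Zn²⁺/Zn is oxidized (anode).
The standard potential is +0.515 − (−0.758) = +1.273 V and the balanced reaction transfers n = 2 electrons.
The balanced reaction is 2 Cu+(aq) + Zn(s) → 2 Cu(s) + Zn2+(aq), so Q = [Zn2+(aq)] / [Cu+(aq)]^2 = 345 and log Q = 2.538.
Applying E = E° − (RT ln10/nF)·log Q gives +1.273 − (0.0592/2)(2.538) = +1.20 V.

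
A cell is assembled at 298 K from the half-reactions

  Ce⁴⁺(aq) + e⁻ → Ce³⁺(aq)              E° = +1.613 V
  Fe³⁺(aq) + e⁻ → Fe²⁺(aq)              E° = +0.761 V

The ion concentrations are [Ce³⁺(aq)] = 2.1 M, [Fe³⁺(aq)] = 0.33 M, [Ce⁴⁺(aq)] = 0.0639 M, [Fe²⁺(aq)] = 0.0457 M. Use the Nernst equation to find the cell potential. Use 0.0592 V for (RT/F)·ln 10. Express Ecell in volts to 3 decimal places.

The Ce⁴⁺/Ce³⁺ couple has the more positive E°, so it is the cathode; Fe³⁺/Fe²⁺ is the anode.
E°cell = E°cat − E°an = +1.613 − (+0.761) = +0.852 V; n = 1.
Balancing gives Ce⁴⁺(aq) + Fe²⁺(aq) → Ce³⁺(aq) + Fe³⁺(aq); hence Q = ([Ce³⁺(aq)]·[Fe³⁺(aq)]) / ([Ce⁴⁺(aq)]·[Fe²⁺(aq)]) = 237 (log Q = 2.375).
E = E° − (0.0592/n)·log Q = +0.852 − (0.0592/1)(2.375) = +0.711 V.

+0.711 V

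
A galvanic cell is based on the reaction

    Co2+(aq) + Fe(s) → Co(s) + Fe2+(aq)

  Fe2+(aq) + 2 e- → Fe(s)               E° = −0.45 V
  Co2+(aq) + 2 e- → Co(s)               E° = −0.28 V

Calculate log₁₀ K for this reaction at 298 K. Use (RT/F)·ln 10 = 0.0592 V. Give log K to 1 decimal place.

The Co²⁺/Co couple is reduced (cathode); E°cell = −0.28 − (−0.45) = +0.17 V with n = 2.
At equilibrium E = 0, so log K = nE°cell / 0.0592 = (2)(+0.17) / 0.0592 = 5.7.

log K = 5.7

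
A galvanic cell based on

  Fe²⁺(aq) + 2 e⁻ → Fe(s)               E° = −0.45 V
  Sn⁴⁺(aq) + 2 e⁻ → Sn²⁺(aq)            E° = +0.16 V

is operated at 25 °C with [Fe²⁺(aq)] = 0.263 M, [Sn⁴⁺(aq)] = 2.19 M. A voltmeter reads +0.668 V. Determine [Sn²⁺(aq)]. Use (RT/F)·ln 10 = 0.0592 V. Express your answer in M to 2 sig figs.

0.091 M

Sn⁴⁺/Sn²⁺ is the cathode (higher E°); E°cell = +0.16 − (−0.45) = +0.61 V with n = 2.
Since E = E° − (0.0592/n)·log Q, log Q = n(E° − E)/0.0592 = −1.959.
For Sn⁴⁺(aq) + Fe(s) → Sn²⁺(aq) + Fe²⁺(aq), the reaction quotient is Q = ([Sn²⁺(aq)]·[Fe²⁺(aq)]) / [Sn⁴⁺(aq)].
Substituting the known concentrations and solving, log [Sn²⁺(aq)] = −1.039 and [Sn²⁺(aq)] = 0.091 M.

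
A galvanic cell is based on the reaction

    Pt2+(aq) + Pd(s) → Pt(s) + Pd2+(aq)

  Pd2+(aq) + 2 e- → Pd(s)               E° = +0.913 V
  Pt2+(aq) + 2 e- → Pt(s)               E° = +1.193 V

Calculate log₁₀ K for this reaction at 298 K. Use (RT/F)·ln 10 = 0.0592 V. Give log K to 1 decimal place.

log K = 9.5

The Pt²⁺/Pt couple is reduced (cathode); E°cell = +1.193 − (+0.913) = +0.280 V with n = 2.
At equilibrium E = 0, so log K = nE°cell / 0.0592 = (2)(+0.280) / 0.0592 = 9.5.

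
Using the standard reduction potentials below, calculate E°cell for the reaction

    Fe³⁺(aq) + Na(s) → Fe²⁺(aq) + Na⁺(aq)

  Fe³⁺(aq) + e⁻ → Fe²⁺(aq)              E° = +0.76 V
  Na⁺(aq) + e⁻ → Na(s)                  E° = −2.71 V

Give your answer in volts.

In the reaction as written, Fe³⁺(aq) is reduced (cathode) and Na⁺(aq) is produced by oxidation at the anode.
E°cell = E°(cathode) − E°(anode) = +0.76 − (−2.71) = +3.47 V.

+3.47 V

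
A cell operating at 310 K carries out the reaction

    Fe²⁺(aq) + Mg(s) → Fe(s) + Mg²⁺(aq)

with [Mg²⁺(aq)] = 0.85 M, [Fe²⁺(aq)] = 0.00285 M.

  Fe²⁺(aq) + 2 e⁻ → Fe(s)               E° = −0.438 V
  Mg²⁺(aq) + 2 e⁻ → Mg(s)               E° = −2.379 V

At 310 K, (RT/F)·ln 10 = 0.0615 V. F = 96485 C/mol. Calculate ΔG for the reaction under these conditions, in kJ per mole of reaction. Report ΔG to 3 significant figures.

−360 kJ/mol

The standard cell potential is −0.438 − (−2.379) = +1.941 V, with n = 2 electrons in the balanced equation.
Q = [Mg²⁺(aq)] / [Fe²⁺(aq)] = 298, so log Q = 2.475 and E = +1.941 − (0.0615/2)(2.475) = +1.8649 V.
Finally ΔG = −nFE = −(2)(96485 C/mol)(+1.8649 V) = −360 kJ/mol.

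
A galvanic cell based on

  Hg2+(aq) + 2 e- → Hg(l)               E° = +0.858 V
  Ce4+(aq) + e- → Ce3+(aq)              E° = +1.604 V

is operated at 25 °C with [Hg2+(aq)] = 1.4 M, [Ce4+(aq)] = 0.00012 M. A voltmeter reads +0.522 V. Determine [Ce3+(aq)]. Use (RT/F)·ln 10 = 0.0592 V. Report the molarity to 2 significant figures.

The Ce⁴⁺/Ce³⁺ couple has the larger reduction potential, so it is the cathode: E°cell = +1.604 − (+0.858) = +0.746 V and n = 2.
Since E = E° − (0.0592/n)·log Q, log Q = n(E° − E)/0.0592 = 7.568.
Balancing electrons gives 2 Ce4+(aq) + Hg(l) → 2 Ce3+(aq) + Hg2+(aq); thus Q = ([Ce3+(aq)]^2·[Hg2+(aq)]) / [Ce4+(aq)]^2.
Substituting the known concentrations and solving, log [Ce3+(aq)] = −0.210 and [Ce3+(aq)] = 0.62 M.

0.62 M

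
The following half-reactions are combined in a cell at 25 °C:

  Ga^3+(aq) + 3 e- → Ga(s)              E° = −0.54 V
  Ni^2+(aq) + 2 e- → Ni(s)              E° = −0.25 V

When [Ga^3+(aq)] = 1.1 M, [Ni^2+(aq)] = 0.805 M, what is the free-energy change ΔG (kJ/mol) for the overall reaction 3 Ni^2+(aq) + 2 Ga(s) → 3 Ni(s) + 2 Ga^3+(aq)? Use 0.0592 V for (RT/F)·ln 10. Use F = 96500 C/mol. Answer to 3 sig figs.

−166 kJ/mol

E°cell = −0.25 − (−0.54) = +0.29 V; the balanced reaction transfers n = 6 electrons.
Here Q = [Ga^3+(aq)]^2 / [Ni^2+(aq)]^3 = 2.32 (log Q = 0.365), giving E = +0.29 − (0.0592/6)·(0.365) = +0.2864 V.
Then ΔG = −nFE = −6 × 96500 × +0.2864 J/mol = −166 kJ/mol.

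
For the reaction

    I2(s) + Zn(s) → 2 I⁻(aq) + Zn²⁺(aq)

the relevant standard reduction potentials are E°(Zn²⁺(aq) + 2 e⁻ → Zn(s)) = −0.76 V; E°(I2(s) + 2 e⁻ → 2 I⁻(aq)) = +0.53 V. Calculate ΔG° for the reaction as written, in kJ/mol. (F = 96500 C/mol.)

−249 kJ/mol

In the reaction as written I2(s) is reduced, so the I₂/I⁻ couple is the cathode and Zn²⁺/Zn is the anode.
E°cell = +0.53 − (−0.76) = +1.29 V; balancing electrons gives n = 2.
ΔG° = −nFE°cell = −(2)(96500)(+1.29) J/mol = −249 kJ/mol.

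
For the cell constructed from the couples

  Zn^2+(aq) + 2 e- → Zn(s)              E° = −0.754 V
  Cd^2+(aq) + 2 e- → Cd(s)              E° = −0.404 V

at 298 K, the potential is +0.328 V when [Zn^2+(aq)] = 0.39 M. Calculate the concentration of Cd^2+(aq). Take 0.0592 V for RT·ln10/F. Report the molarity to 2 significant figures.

With Cd²⁺/Cd at the cathode and Zn²⁺/Zn at the anode, E°cell = −0.404 − (−0.754) = +0.350 V (n = 2).
Rearranging E = E° − (0.0592/n)·log Q gives log Q = 2(+0.350 − (+0.328))/0.0592 = 0.743.
The balanced reaction is Cd^2+(aq) + Zn(s) → Cd(s) + Zn^2+(aq), so Q = [Zn^2+(aq)] / [Cd^2+(aq)].
Solving for the unknown gives log [Cd^2+(aq)] = −1.152, so [Cd^2+(aq)] ≈ 0.070 M.

0.070 M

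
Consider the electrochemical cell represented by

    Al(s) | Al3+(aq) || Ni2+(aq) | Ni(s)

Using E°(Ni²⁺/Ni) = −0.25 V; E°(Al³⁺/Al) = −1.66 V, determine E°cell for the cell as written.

By convention the left-hand electrode in cell notation is the anode (oxidation) and the right-hand electrode is the cathode (reduction).
E°cell = E°(right) − E°(left) = −0.25 − (−1.66) = +1.41 V.

+1.41 V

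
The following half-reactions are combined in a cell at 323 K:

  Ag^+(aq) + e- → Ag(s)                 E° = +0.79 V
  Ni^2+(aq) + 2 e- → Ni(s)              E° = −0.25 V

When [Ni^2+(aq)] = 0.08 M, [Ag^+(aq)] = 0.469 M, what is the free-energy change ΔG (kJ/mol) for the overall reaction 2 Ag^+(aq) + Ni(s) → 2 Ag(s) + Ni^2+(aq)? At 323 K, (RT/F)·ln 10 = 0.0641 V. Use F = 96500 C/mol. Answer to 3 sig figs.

The standard cell potential is +0.79 − (−0.25) = +1.04 V, with n = 2 electrons in the balanced equation.
The reaction quotient is [Ni^2+(aq)] / [Ag^+(aq)]^2 = 0.364; by Nernst, E = +1.04 − (0.0641/2)(−0.439) = +1.0541 V.
Then ΔG = −nFE = −2 × 96500 × +1.0541 J/mol = −203 kJ/mol.

−203 kJ/mol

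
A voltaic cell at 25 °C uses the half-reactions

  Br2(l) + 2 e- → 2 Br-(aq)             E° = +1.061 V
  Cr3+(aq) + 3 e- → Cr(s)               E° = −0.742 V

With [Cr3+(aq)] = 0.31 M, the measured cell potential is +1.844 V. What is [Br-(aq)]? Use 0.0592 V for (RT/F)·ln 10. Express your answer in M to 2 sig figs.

0.30 M

With Br₂/Br⁻ at the cathode and Cr³⁺/Cr at the anode, E°cell = +1.061 − (−0.742) = +1.803 V (n = 6).
Rearranging E = E° − (0.0592/n)·log Q gives log Q = 6(+1.803 − (+1.844))/0.0592 = −4.155.
For 3 Br2(l) + 2 Cr(s) → 6 Br-(aq) + 2 Cr3+(aq), the reaction quotient is Q = [Br-(aq)]^6·[Cr3+(aq)]^2.
Substituting the known concentrations and solving, log [Br-(aq)] = −0.523 and [Br-(aq)] = 0.30 M.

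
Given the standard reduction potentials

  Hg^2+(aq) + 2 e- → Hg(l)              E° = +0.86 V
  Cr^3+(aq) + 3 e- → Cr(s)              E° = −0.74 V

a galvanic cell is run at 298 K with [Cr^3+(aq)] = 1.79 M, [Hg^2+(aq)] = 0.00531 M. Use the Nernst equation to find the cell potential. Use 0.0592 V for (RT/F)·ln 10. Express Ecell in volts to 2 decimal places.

The Hg²⁺/Hg couple has the more positive E°, so it is the cathode; Cr³⁺/Cr is the anode.
E°cell = +0.86 − (−0.74) = +1.60 V, with n = 6 electrons transferred.
The balanced reaction is 3 Hg^2+(aq) + 2 Cr(s) → 3 Hg(l) + 2 Cr^3+(aq), so Q = [Cr^3+(aq)]^2 / [Hg^2+(aq)]^3 = 2.14×10^7 and log Q = 7.330.
Applying E = E° − (RT ln10/nF)·log Q gives +1.60 − (0.0592/6)(7.330) = +1.53 V.

+1.53 V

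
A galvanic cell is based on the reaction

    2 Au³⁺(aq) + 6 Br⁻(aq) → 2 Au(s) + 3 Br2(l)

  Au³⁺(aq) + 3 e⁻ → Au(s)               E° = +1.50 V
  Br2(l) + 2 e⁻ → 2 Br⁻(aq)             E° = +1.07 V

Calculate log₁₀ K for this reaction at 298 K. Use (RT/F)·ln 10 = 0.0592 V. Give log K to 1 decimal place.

The Au³⁺/Au couple is reduced (cathode); E°cell = +1.50 − (+1.07) = +0.43 V with n = 6.
At equilibrium E = 0, so log K = nE°cell / 0.0592 = (6)(+0.43) / 0.0592 = 43.6.

log K = 43.6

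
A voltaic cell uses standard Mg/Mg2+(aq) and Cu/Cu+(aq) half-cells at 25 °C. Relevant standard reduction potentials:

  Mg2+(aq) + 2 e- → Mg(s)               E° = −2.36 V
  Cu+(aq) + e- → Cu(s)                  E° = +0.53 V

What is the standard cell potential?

+2.89 V

Of the two couples in this cell, the one with the more positive reduction potential is reduced at the cathode: here that is Cu⁺/Cu (+0.53 V); Mg²⁺/Mg (−2.36 V) is the anode.
E°cell = E°(cathode) − E°(anode) = +0.53 − (−2.36) = +2.89 V.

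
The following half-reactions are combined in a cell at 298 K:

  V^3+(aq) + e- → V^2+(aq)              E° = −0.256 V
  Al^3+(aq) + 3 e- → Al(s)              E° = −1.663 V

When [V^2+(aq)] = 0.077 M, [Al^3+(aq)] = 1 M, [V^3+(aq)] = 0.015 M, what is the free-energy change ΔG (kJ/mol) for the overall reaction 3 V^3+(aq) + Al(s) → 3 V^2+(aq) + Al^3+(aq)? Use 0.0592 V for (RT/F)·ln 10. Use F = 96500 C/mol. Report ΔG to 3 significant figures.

−395 kJ/mol

With V³⁺/V²⁺ reduced at the cathode, E°cell = −0.256 − (−1.663) = +1.407 V and n = 3.
Q = ([V^2+(aq)]^3·[Al^3+(aq)]) / [V^3+(aq)]^3 = 135, so log Q = 2.131 and E = +1.407 − (0.0592/3)(2.131) = +1.3649 V.
Finally ΔG = −nFE = −(3)(96500 C/mol)(+1.3649 V) = −395 kJ/mol.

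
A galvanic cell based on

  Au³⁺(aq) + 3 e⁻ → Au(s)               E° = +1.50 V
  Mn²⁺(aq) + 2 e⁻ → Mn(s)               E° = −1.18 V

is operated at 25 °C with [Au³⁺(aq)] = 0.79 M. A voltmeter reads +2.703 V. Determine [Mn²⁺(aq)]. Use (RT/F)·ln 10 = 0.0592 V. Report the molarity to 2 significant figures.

The Au³⁺/Au couple has the larger reduction potential, so it is the cathode: E°cell = +1.50 − (−1.18) = +2.68 V and n = 6.
From the Nernst equation, log Q = n(E° − E)/0.0592 = 6·(+2.68 − (+2.703))/0.0592 = −2.331.
For 2 Au³⁺(aq) + 3 Mn(s) → 2 Au(s) + 3 Mn²⁺(aq), the reaction quotient is Q = [Mn²⁺(aq)]^3 / [Au³⁺(aq)]^2.
Isolating [Mn²⁺(aq)] in Q = 10^{−2.331} yields log [Mn²⁺(aq)] = −0.845, i.e. 0.14 M.

0.14 M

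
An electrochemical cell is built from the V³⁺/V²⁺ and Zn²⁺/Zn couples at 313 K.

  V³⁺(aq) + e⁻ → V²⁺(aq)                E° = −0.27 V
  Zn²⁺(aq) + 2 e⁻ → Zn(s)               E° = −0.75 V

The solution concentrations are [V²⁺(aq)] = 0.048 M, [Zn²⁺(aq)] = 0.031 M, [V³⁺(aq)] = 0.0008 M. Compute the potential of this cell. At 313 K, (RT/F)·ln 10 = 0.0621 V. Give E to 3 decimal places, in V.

+0.416 V

The V³⁺/V²⁺ couple has the more positive E°, so it is the cathode; Zn²⁺/Zn is the anode.
E°cell = E°cat − E°an = −0.27 − (−0.75) = +0.48 V; n = 2.
Balancing gives 2 V³⁺(aq) + Zn(s) → 2 V²⁺(aq) + Zn²⁺(aq); hence Q = ([V²⁺(aq)]^2·[Zn²⁺(aq)]) / [V³⁺(aq)]^2 = 112 (log Q = 2.048).
Applying E = E° − (RT ln10/nF)·log Q gives +0.48 − (0.0621/2)(2.048) = +0.416 V.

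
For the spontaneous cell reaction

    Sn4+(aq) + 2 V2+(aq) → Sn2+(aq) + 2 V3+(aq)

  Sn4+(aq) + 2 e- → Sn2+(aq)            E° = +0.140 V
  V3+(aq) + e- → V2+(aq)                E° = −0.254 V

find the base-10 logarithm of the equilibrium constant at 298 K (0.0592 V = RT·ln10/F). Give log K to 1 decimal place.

log K = 13.3

The Sn⁴⁺/Sn²⁺ couple is reduced (cathode); E°cell = +0.140 − (−0.254) = +0.394 V with n = 2.
At equilibrium E = 0, so log K = nE°cell / 0.0592 = (2)(+0.394) / 0.0592 = 13.3.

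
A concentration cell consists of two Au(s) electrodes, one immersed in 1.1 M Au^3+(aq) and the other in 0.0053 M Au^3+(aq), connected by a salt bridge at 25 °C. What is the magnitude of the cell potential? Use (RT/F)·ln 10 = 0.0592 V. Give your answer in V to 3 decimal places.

For a concentration cell E°cell = 0, since both electrodes use the same couple.
The compartment with the higher Au^3+(aq) concentration (1.1 M) acts as the cathode; ions are reduced there and produced at the dilute (0.0053 M) anode.
With n = 3, Ecell = −(0.0592/3)·log([dilute]/[conc]) = −(0.0592/3)·log(0.0053/1.1) = +0.046 V.

0.046 V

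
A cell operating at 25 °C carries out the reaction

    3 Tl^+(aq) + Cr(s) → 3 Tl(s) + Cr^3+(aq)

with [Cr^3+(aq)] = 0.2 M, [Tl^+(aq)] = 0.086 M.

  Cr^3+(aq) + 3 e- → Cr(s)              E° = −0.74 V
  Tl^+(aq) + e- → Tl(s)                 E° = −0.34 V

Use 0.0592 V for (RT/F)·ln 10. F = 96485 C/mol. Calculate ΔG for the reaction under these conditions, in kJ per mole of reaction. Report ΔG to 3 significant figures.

−102 kJ/mol

The standard cell potential is −0.34 − (−0.74) = +0.40 V, with n = 3 electrons in the balanced equation.
Q = [Cr^3+(aq)] / [Tl^+(aq)]^3 = 314, so log Q = 2.498 and E = +0.40 − (0.0592/3)(2.498) = +0.3507 V.
Finally ΔG = −nFE = −(3)(96485 C/mol)(+0.3507 V) = −102 kJ/mol.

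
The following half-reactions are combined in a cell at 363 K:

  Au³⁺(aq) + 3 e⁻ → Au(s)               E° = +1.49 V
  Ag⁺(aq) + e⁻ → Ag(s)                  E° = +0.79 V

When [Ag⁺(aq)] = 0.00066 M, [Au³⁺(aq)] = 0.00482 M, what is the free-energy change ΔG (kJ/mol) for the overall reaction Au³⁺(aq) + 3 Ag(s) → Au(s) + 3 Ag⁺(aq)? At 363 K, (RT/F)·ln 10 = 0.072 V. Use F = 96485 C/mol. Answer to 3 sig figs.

The standard cell potential is +1.49 − (+0.79) = +0.70 V, with n = 3 electrons in the balanced equation.
Q = [Ag⁺(aq)]^3 / [Au³⁺(aq)] = 5.96×10^−8, so log Q = −7.224 and E = +0.70 − (0.072/3)(−7.224) = +0.8734 V.
Then ΔG = −nFE = −3 × 96485 × +0.8734 J/mol = −253 kJ/mol.

−253 kJ/mol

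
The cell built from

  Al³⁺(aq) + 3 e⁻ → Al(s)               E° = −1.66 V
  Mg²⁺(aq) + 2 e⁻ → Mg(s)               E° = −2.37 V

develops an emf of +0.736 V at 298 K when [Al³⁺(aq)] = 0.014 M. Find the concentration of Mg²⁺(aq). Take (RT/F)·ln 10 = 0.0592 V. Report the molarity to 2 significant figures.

0.0077 M

The Al³⁺/Al couple has the larger reduction potential, so it is the cathode: E°cell = −1.66 − (−2.37) = +0.71 V and n = 6.
Since E = E° − (0.0592/n)·log Q, log Q = n(E° − E)/0.0592 = −2.635.
The balanced reaction is 2 Al³⁺(aq) + 3 Mg(s) → 2 Al(s) + 3 Mg²⁺(aq), so Q = [Mg²⁺(aq)]^3 / [Al³⁺(aq)]^2.
Substituting the known concentrations and solving, log [Mg²⁺(aq)] = −2.114 and [Mg²⁺(aq)] = 0.0077 M.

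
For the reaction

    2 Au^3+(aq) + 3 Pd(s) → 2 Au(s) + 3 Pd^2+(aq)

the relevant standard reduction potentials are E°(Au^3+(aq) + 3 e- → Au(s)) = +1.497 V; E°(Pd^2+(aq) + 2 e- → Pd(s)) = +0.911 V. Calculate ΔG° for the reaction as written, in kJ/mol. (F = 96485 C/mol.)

In the reaction as written Au^3+(aq) is reduced, so the Au³⁺/Au couple is the cathode and Pd²⁺/Pd is the anode.
E°cell = +1.497 − (+0.911) = +0.586 V; balancing electrons gives n = 6.
ΔG° = −nFE°cell = −(6)(96485)(+0.586) J/mol = −339 kJ/mol.

−339 kJ/mol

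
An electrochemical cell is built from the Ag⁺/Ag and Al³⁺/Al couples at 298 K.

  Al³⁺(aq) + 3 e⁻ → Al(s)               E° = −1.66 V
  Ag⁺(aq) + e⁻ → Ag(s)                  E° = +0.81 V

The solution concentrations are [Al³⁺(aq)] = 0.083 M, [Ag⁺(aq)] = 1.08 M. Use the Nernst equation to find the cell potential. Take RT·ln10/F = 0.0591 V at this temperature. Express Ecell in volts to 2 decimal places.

The Ag⁺/Ag couple has the more positive E°, so it is the cathode; Al³⁺/Al is the anode.
The standard potential is +0.81 − (−1.66) = +2.47 V and the balanced reaction transfers n = 3 electrons.
The balanced reaction is 3 Ag⁺(aq) + Al(s) → 3 Ag(s) + Al³⁺(aq), so Q = [Al³⁺(aq)] / [Ag⁺(aq)]^3 = 0.0659 and log Q = −1.181.
E = E° − (0.0591/n)·log Q = +2.47 − (0.0591/3)(−1.181) = +2.49 V.

+2.49 V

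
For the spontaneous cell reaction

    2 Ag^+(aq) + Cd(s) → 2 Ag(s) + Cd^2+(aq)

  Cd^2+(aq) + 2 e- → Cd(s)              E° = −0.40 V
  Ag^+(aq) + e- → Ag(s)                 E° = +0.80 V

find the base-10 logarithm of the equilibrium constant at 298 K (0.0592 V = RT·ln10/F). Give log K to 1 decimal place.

log K = 40.5

The Ag⁺/Ag couple is reduced (cathode); E°cell = +0.80 − (−0.40) = +1.20 V with n = 2.
At equilibrium E = 0, so log K = nE°cell / 0.0592 = (2)(+1.20) / 0.0592 = 40.5.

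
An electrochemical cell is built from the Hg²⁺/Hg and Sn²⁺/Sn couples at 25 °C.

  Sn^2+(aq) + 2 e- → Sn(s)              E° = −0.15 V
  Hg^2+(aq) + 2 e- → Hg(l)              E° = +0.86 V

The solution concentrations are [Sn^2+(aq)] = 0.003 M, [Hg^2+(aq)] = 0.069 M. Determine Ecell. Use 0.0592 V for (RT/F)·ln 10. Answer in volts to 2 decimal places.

+1.05 V

The Hg²⁺/Hg couple has the more positive E°, so it is the cathode; Sn²⁺/Sn is the anode.
E°cell = +0.86 − (−0.15) = +1.01 V, with n = 2 electrons transferred.
The balanced reaction is Hg^2+(aq) + Sn(s) → Hg(l) + Sn^2+(aq), so Q = [Sn^2+(aq)] / [Hg^2+(aq)] = 0.0435 and log Q = −1.362.
Applying E = E° − (RT ln10/nF)·log Q gives +1.01 − (0.0592/2)(−1.362) = +1.05 V.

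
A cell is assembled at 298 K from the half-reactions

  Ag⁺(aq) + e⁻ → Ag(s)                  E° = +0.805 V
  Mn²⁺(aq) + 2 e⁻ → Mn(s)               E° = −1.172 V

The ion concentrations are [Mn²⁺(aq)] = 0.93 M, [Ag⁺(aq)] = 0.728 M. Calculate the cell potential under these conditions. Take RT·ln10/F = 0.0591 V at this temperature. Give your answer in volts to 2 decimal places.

+1.97 V

The Ag⁺/Ag couple has the more positive E°, so it is the cathode; Mn²⁺/Mn is the anode.
The standard potential is +0.805 − (−1.172) = +1.977 V and the balanced reaction transfers n = 2 electrons.
Balancing gives 2 Ag⁺(aq) + Mn(s) → 2 Ag(s) + Mn²⁺(aq); hence Q = [Mn²⁺(aq)] / [Ag⁺(aq)]^2 = 1.75 (log Q = 0.244).
By the Nernst equation, E = +1.977 − (0.0591/2)·(0.244) = +1.97 V.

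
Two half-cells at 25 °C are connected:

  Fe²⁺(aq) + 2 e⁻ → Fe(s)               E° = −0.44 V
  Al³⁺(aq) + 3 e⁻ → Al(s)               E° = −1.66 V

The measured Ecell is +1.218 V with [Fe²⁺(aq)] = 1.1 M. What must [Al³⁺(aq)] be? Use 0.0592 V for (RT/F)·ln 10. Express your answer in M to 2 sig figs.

With Fe²⁺/Fe at the cathode and Al³⁺/Al at the anode, E°cell = −0.44 − (−1.66) = +1.22 V (n = 6).
Rearranging E = E° − (0.0592/n)·log Q gives log Q = 6(+1.22 − (+1.218))/0.0592 = 0.203.
For 3 Fe²⁺(aq) + 2 Al(s) → 3 Fe(s) + 2 Al³⁺(aq), the reaction quotient is Q = [Al³⁺(aq)]^2 / [Fe²⁺(aq)]^3.
Solving for the unknown gives log [Al³⁺(aq)] = 0.164, so [Al³⁺(aq)] ≈ 1.5 M.

1.5 M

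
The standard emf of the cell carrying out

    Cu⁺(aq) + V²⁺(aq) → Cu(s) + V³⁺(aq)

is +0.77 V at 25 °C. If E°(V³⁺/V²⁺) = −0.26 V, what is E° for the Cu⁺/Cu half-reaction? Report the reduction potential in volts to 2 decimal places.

In the reaction as written the Cu⁺/Cu couple is reduced (cathode) and V³⁺/V²⁺ is oxidized (anode), so E°cell = E°(Cu⁺/Cu) − E°(V³⁺/V²⁺).
E°(Cu⁺/Cu) = E°cell + E°(anode) = +0.77 + (−0.26) = +0.51 V.

+0.51 V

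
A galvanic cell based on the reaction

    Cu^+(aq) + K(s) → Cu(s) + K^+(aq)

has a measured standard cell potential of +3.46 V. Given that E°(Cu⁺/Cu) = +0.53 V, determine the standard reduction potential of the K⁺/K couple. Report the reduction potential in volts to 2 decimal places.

−2.93 V

In the reaction as written the Cu⁺/Cu couple is reduced (cathode) and K⁺/K is oxidized (anode), so E°cell = E°(Cu⁺/Cu) − E°(K⁺/K).
E°(K⁺/K) = E°(cathode) − E°cell = +0.53 − (+3.46) = −2.93 V.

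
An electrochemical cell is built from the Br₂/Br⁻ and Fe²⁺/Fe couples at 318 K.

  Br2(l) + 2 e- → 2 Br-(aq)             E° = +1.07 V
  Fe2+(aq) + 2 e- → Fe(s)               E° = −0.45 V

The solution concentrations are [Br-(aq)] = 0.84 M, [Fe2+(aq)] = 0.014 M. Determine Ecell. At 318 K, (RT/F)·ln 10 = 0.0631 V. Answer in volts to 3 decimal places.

+1.583 V

Since E°(Br₂/Br⁻) > E°(Fe²⁺/Fe), Br₂/Br⁻ serves as the cathode.
The standard potential is +1.07 − (−0.45) = +1.52 V and the balanced reaction transfers n = 2 electrons.
The balanced reaction is Br2(l) + Fe(s) → 2 Br-(aq) + Fe2+(aq), so Q = [Br-(aq)]^2·[Fe2+(aq)] = 0.00988 and log Q = −2.005.
Applying E = E° − (RT ln10/nF)·log Q gives +1.52 − (0.0631/2)(−2.005) = +1.583 V.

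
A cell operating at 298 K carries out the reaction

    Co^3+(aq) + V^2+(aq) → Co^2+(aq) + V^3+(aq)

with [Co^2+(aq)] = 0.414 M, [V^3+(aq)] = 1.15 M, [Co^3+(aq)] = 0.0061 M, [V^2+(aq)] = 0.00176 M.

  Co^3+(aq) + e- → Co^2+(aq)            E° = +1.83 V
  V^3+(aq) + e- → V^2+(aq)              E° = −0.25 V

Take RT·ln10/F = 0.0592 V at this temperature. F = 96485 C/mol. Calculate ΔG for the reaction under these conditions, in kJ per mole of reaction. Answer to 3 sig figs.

−174 kJ/mol

With Co³⁺/Co²⁺ reduced at the cathode, E°cell = +1.83 − (−0.25) = +2.08 V and n = 1.
The reaction quotient is ([Co^2+(aq)]·[V^3+(aq)]) / ([Co^3+(aq)]·[V^2+(aq)]) = 4.43×10^4; by Nernst, E = +2.08 − (0.0592/1)(4.647) = +1.8049 V.
Finally ΔG = −nFE = −(1)(96485 C/mol)(+1.8049 V) = −174 kJ/mol.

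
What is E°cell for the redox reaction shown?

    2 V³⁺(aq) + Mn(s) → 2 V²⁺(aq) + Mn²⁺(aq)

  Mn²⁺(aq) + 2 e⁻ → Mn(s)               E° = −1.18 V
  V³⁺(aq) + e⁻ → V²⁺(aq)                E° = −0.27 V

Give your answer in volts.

+0.91 V

V³⁺(aq) gains electrons, so the V³⁺/V²⁺ couple is the cathode; the Mn²⁺/Mn couple is the anode.
E°cell = E°(cathode) − E°(anode) = −0.27 − (−1.18) = +0.91 V.
The positive value indicates the reaction is spontaneous as written.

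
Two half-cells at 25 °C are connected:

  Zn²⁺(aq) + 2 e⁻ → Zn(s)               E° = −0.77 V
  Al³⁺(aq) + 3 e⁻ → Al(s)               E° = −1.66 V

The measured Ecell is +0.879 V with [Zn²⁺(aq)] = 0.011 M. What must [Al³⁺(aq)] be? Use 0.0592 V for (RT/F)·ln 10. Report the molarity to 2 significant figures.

Zn²⁺/Zn is the cathode (higher E°); E°cell = −0.77 − (−1.66) = +0.89 V with n = 6.
From the Nernst equation, log Q = n(E° − E)/0.0592 = 6·(+0.89 − (+0.879))/0.0592 = 1.115.
The balanced reaction is 3 Zn²⁺(aq) + 2 Al(s) → 3 Zn(s) + 2 Al³⁺(aq), so Q = [Al³⁺(aq)]^2 / [Zn²⁺(aq)]^3.
Isolating [Al³⁺(aq)] in Q = 10^{1.115} yields log [Al³⁺(aq)] = −2.380, i.e. 0.0042 M.

0.0042 M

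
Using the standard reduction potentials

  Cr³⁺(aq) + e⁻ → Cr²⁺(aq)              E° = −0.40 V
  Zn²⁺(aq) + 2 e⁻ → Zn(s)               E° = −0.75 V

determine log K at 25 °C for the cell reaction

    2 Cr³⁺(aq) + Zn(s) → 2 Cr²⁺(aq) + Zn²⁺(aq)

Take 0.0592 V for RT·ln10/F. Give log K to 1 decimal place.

log K = 11.8

The Cr³⁺/Cr²⁺ couple is reduced (cathode); E°cell = −0.40 − (−0.75) = +0.35 V with n = 2.
At equilibrium E = 0, so log K = nE°cell / 0.0592 = (2)(+0.35) / 0.0592 = 11.8.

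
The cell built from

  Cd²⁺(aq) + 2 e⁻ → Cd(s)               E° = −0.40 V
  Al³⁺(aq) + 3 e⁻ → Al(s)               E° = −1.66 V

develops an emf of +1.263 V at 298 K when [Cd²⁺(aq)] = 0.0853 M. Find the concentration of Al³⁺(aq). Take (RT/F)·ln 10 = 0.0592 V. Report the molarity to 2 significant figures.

0.018 M

With Cd²⁺/Cd at the cathode and Al³⁺/Al at the anode, E°cell = −0.40 − (−1.66) = +1.26 V (n = 6).
Rearranging E = E° − (0.0592/n)·log Q gives log Q = 6(+1.26 − (+1.263))/0.0592 = −0.304.
Balancing electrons gives 3 Cd²⁺(aq) + 2 Al(s) → 3 Cd(s) + 2 Al³⁺(aq); thus Q = [Al³⁺(aq)]^2 / [Cd²⁺(aq)]^3.
Substituting the known concentrations and solving, log [Al³⁺(aq)] = −1.756 and [Al³⁺(aq)] = 0.018 M.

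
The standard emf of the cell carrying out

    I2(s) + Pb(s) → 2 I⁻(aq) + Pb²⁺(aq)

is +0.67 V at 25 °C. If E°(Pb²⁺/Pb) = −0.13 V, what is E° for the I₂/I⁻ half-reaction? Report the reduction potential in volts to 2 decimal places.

In the reaction as written the I₂/I⁻ couple is reduced (cathode) and Pb²⁺/Pb is oxidized (anode), so E°cell = E°(I₂/I⁻) − E°(Pb²⁺/Pb).
E°(I₂/I⁻) = E°cell + E°(anode) = +0.67 + (−0.13) = +0.54 V.

+0.54 V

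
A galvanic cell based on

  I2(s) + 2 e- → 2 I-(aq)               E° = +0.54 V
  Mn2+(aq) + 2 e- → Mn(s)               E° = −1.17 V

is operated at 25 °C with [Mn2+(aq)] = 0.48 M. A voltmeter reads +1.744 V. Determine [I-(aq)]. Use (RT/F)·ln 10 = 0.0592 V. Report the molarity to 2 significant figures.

0.38 M

The I₂/I⁻ couple has the larger reduction potential, so it is the cathode: E°cell = +0.54 − (−1.17) = +1.71 V and n = 2.
Rearranging E = E° − (0.0592/n)·log Q gives log Q = 2(+1.71 − (+1.744))/0.0592 = −1.149.
Balancing electrons gives I2(s) + Mn(s) → 2 I-(aq) + Mn2+(aq); thus Q = [I-(aq)]^2·[Mn2+(aq)].
Isolating [I-(aq)] in Q = 10^{−1.149} yields log [I-(aq)] = −0.415, i.e. 0.38 M.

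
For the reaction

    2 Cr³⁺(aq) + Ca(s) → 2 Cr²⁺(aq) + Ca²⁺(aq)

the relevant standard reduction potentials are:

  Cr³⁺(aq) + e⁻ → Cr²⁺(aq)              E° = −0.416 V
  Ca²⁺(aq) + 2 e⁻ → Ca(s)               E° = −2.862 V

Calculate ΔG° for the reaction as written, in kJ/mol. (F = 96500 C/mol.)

−472 kJ/mol

In the reaction as written Cr³⁺(aq) is reduced, so the Cr³⁺/Cr²⁺ couple is the cathode and Ca²⁺/Ca is the anode.
E°cell = −0.416 − (−2.862) = +2.446 V; balancing electrons gives n = 2.
ΔG° = −nFE°cell = −(2)(96500)(+2.446) J/mol = −472 kJ/mol.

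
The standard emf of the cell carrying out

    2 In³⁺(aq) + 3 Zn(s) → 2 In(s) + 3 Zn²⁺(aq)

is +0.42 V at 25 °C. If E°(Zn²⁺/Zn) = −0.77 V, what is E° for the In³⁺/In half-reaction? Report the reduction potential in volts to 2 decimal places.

−0.35 V

In the reaction as written the In³⁺/In couple is reduced (cathode) and Zn²⁺/Zn is oxidized (anode), so E°cell = E°(In³⁺/In) − E°(Zn²⁺/Zn).
E°(In³⁺/In) = E°cell + E°(anode) = +0.42 + (−0.77) = −0.35 V.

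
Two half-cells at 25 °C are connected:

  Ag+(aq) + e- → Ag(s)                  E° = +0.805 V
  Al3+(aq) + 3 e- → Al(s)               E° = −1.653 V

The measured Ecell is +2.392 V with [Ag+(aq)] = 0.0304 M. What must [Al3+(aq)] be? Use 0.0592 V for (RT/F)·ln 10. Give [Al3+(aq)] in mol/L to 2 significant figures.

The Ag⁺/Ag couple has the larger reduction potential, so it is the cathode: E°cell = +0.805 − (−1.653) = +2.458 V and n = 3.
Rearranging E = E° − (0.0592/n)·log Q gives log Q = 3(+2.458 − (+2.392))/0.0592 = 3.345.
The balanced reaction is 3 Ag+(aq) + Al(s) → 3 Ag(s) + Al3+(aq), so Q = [Al3+(aq)] / [Ag+(aq)]^3.
Solving for the unknown gives log [Al3+(aq)] = −1.206, so [Al3+(aq)] ≈ 0.062 M.

0.062 M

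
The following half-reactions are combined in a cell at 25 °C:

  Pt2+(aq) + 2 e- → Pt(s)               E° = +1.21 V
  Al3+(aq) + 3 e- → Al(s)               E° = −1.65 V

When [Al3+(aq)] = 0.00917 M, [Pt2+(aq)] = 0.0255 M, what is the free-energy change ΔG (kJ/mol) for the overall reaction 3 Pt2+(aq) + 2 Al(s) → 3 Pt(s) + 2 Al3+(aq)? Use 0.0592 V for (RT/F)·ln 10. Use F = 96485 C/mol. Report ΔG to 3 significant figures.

The standard cell potential is +1.21 − (−1.65) = +2.86 V, with n = 6 electrons in the balanced equation.
Q = [Al3+(aq)]^2 / [Pt2+(aq)]^3 = 5.07, so log Q = 0.705 and E = +2.86 − (0.0592/6)(0.705) = +2.8530 V.
Finally ΔG = −nFE = −(6)(96485 C/mol)(+2.8530 V) = −1650 kJ/mol.

−1650 kJ/mol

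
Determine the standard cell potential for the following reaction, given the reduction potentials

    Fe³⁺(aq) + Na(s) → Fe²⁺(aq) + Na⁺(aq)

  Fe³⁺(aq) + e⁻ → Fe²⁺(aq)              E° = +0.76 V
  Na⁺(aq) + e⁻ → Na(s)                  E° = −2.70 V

+3.46 V

Fe³⁺(aq) gains electrons, so the Fe³⁺/Fe²⁺ couple is the cathode; the Na⁺/Na couple is the anode.
E°cell = E°(cathode) − E°(anode) = +0.76 − (−2.70) = +3.46 V.
The positive value indicates the reaction is spontaneous as written.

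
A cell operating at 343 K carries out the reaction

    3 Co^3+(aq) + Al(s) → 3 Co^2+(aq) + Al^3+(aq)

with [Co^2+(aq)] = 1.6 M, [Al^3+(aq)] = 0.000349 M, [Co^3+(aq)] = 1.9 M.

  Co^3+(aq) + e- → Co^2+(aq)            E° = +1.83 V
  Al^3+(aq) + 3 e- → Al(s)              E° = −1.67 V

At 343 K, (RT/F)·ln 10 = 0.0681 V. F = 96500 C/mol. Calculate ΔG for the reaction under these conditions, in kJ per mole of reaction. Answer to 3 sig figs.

−1040 kJ/mol

The standard cell potential is +1.83 − (−1.67) = +3.50 V, with n = 3 electrons in the balanced equation.
Q = ([Co^2+(aq)]^3·[Al^3+(aq)]) / [Co^3+(aq)]^3 = 0.000208, so log Q = −3.681 and E = +3.50 − (0.0681/3)(−3.681) = +3.5836 V.
ΔG = −nFE = −(3)(96500)(+3.5836) J/mol = −1040 kJ/mol.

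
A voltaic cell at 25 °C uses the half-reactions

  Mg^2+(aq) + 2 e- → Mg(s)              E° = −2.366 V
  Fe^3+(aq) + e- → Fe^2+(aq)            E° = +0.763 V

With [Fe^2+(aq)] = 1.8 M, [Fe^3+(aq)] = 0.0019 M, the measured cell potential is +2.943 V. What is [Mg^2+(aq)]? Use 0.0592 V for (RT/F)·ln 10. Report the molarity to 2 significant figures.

With Fe³⁺/Fe²⁺ at the cathode and Mg²⁺/Mg at the anode, E°cell = +0.763 − (−2.366) = +3.129 V (n = 2).
From the Nernst equation, log Q = n(E° − E)/0.0592 = 2·(+3.129 − (+2.943))/0.0592 = 6.284.
Balancing electrons gives 2 Fe^3+(aq) + Mg(s) → 2 Fe^2+(aq) + Mg^2+(aq); thus Q = ([Fe^2+(aq)]^2·[Mg^2+(aq)]) / [Fe^3+(aq)]^2.
Solving for the unknown gives log [Mg^2+(aq)] = 0.331, so [Mg^2+(aq)] ≈ 2.1 M.

2.1 M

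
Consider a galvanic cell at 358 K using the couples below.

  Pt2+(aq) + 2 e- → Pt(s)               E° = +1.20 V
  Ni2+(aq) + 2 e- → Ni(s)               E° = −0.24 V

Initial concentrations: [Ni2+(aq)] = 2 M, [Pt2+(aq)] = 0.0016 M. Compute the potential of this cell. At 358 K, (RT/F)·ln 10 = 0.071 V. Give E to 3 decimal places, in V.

+1.330 V

Pt²⁺/Pt is reduced (cathode, E° = +1.20 V) and Ni²⁺/Ni is oxidized (anode).
E°cell = E°cat − E°an = +1.20 − (−0.24) = +1.44 V; n = 2.
For the overall reaction Pt2+(aq) + Ni(s) → Pt(s) + Ni2+(aq), Q = [Ni2+(aq)] / [Pt2+(aq)] = 1.25×10^3, giving log Q = 3.097.
By the Nernst equation, E = +1.44 − (0.071/2)·(3.097) = +1.330 V.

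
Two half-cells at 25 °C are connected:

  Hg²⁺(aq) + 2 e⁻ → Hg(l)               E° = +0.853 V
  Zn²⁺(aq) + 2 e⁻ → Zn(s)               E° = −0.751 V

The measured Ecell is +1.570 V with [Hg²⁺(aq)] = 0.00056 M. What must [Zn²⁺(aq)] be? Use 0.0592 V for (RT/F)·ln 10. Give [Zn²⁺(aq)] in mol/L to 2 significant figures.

With Hg²⁺/Hg at the cathode and Zn²⁺/Zn at the anode, E°cell = +0.853 − (−0.751) = +1.604 V (n = 2).
Since E = E° − (0.0592/n)·log Q, log Q = n(E° − E)/0.0592 = 1.149.
The balanced reaction is Hg²⁺(aq) + Zn(s) → Hg(l) + Zn²⁺(aq), so Q = [Zn²⁺(aq)] / [Hg²⁺(aq)].
Solving for the unknown gives log [Zn²⁺(aq)] = −2.103, so [Zn²⁺(aq)] ≈ 0.0079 M.

0.0079 M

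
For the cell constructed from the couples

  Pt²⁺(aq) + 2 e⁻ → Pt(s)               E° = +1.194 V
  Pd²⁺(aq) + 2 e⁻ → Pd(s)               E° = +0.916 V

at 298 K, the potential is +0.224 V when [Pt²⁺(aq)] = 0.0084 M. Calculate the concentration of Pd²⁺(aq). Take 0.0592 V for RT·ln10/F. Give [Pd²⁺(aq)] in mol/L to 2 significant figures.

0.56 M

With Pt²⁺/Pt at the cathode and Pd²⁺/Pd at the anode, E°cell = +1.194 − (+0.916) = +0.278 V (n = 2).
Since E = E° − (0.0592/n)·log Q, log Q = n(E° − E)/0.0592 = 1.824.
The balanced reaction is Pt²⁺(aq) + Pd(s) → Pt(s) + Pd²⁺(aq), so Q = [Pd²⁺(aq)] / [Pt²⁺(aq)].
Isolating [Pd²⁺(aq)] in Q = 10^{1.824} yields log [Pd²⁺(aq)] = −0.252, i.e. 0.56 M.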